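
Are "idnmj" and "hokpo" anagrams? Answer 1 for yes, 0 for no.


Strings: "idnmj", "hokpo"
Sorted first:  dijmn
Sorted second: hkoop
Differ at position 0: 'd' vs 'h' => not anagrams

0


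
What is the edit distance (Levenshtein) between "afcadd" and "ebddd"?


Computing edit distance: "afcadd" -> "ebddd"
DP table:
           e    b    d    d    d
      0    1    2    3    4    5
  a   1    1    2    3    4    5
  f   2    2    2    3    4    5
  c   3    3    3    3    4    5
  a   4    4    4    4    4    5
  d   5    5    5    4    4    4
  d   6    6    6    5    4    4
Edit distance = dp[6][5] = 4

4


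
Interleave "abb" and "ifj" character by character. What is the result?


Interleaving "abb" and "ifj":
  Position 0: 'a' from first, 'i' from second => "ai"
  Position 1: 'b' from first, 'f' from second => "bf"
  Position 2: 'b' from first, 'j' from second => "bj"
Result: aibfbj

aibfbj


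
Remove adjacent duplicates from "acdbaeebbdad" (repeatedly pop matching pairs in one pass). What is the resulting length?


Input: acdbaeebbdad
Stack-based adjacent duplicate removal:
  Read 'a': push. Stack: a
  Read 'c': push. Stack: ac
  Read 'd': push. Stack: acd
  Read 'b': push. Stack: acdb
  Read 'a': push. Stack: acdba
  Read 'e': push. Stack: acdbae
  Read 'e': matches stack top 'e' => pop. Stack: acdba
  Read 'b': push. Stack: acdbab
  Read 'b': matches stack top 'b' => pop. Stack: acdba
  Read 'd': push. Stack: acdbad
  Read 'a': push. Stack: acdbada
  Read 'd': push. Stack: acdbadad
Final stack: "acdbadad" (length 8)

8


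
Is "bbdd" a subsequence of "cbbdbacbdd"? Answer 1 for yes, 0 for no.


Check if "bbdd" is a subsequence of "cbbdbacbdd"
Greedy scan:
  Position 0 ('c'): no match needed
  Position 1 ('b'): matches sub[0] = 'b'
  Position 2 ('b'): matches sub[1] = 'b'
  Position 3 ('d'): matches sub[2] = 'd'
  Position 4 ('b'): no match needed
  Position 5 ('a'): no match needed
  Position 6 ('c'): no match needed
  Position 7 ('b'): no match needed
  Position 8 ('d'): matches sub[3] = 'd'
  Position 9 ('d'): no match needed
All 4 characters matched => is a subsequence

1


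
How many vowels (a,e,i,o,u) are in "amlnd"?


Input: amlnd
Checking each character:
  'a' at position 0: vowel (running total: 1)
  'm' at position 1: consonant
  'l' at position 2: consonant
  'n' at position 3: consonant
  'd' at position 4: consonant
Total vowels: 1

1


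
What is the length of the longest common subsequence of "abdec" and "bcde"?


LCS of "abdec" and "bcde"
DP table:
           b    c    d    e
      0    0    0    0    0
  a   0    0    0    0    0
  b   0    1    1    1    1
  d   0    1    1    2    2
  e   0    1    1    2    3
  c   0    1    2    2    3
LCS length = dp[5][4] = 3

3


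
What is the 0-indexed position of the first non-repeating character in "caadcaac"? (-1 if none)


Input: caadcaac
Character frequencies:
  'a': 4
  'c': 3
  'd': 1
Scanning left to right for freq == 1:
  Position 0 ('c'): freq=3, skip
  Position 1 ('a'): freq=4, skip
  Position 2 ('a'): freq=4, skip
  Position 3 ('d'): unique! => answer = 3

3


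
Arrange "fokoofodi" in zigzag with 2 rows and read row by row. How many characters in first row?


Zigzag "fokoofodi" into 2 rows:
Placing characters:
  'f' => row 0
  'o' => row 1
  'k' => row 0
  'o' => row 1
  'o' => row 0
  'f' => row 1
  'o' => row 0
  'd' => row 1
  'i' => row 0
Rows:
  Row 0: "fkooi"
  Row 1: "oofd"
First row length: 5

5


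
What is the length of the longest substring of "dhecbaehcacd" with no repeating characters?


Input: "dhecbaehcacd"
Sliding window (track last position of each char):
  Position 0 ('d'): window [0,0] length 1 -- new best
  Position 1 ('h'): window [0,1] length 2 -- new best
  Position 2 ('e'): window [0,2] length 3 -- new best
  Position 3 ('c'): window [0,3] length 4 -- new best
  Position 4 ('b'): window [0,4] length 5 -- new best
  Position 5 ('a'): window [0,5] length 6 -- new best
  Position 6 ('e'): repeat (last at 2), move window start to 3
  Position 6 ('e'): window [3,6] length 4
  Position 7 ('h'): window [3,7] length 5
  Position 8 ('c'): repeat (last at 3), move window start to 4
  Position 8 ('c'): window [4,8] length 5
  Position 9 ('a'): repeat (last at 5), move window start to 6
  Position 9 ('a'): window [6,9] length 4
  Position 10 ('c'): repeat (last at 8), move window start to 9
  Position 10 ('c'): window [9,10] length 2
  Position 11 ('d'): window [9,11] length 3
Longest substring with no repeats: "dhecba" with length 6

6


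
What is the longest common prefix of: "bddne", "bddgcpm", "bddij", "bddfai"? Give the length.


Words: bddne, bddgcpm, bddij, bddfai
  Position 0: all 'b' => match
  Position 1: all 'd' => match
  Position 2: all 'd' => match
  Position 3: ('n', 'g', 'i', 'f') => mismatch, stop
LCP = "bdd" (length 3)

3


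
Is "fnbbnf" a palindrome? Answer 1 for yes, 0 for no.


Input: fnbbnf
Reversed: fnbbnf
  Compare pos 0 ('f') with pos 5 ('f'): match
  Compare pos 1 ('n') with pos 4 ('n'): match
  Compare pos 2 ('b') with pos 3 ('b'): match
Result: palindrome

1


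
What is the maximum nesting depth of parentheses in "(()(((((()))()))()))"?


Input: "(()(((((()))()))()))"
Tracking depth:
  Position 0 '(': depth becomes 1
  Position 1 '(': depth becomes 2
  Position 2 ')': depth becomes 1
  Position 3 '(': depth becomes 2
  Position 4 '(': depth becomes 3
  Position 5 '(': depth becomes 4
  Position 6 '(': depth becomes 5
  Position 7 '(': depth becomes 6
  Position 8 '(': depth becomes 7
  Position 9 ')': depth becomes 6
  Position 10 ')': depth becomes 5
  Position 11 ')': depth becomes 4
  Position 12 '(': depth becomes 5
  Position 13 ')': depth becomes 4
  Position 14 ')': depth becomes 3
  Position 15 ')': depth becomes 2
  Position 16 '(': depth becomes 3
  Position 17 ')': depth becomes 2
  Position 18 ')': depth becomes 1
  Position 19 ')': depth becomes 0
Maximum depth reached: 7

7


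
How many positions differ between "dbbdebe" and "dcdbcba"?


Comparing "dbbdebe" and "dcdbcba" position by position:
  Position 0: 'd' vs 'd' => same
  Position 1: 'b' vs 'c' => DIFFER
  Position 2: 'b' vs 'd' => DIFFER
  Position 3: 'd' vs 'b' => DIFFER
  Position 4: 'e' vs 'c' => DIFFER
  Position 5: 'b' vs 'b' => same
  Position 6: 'e' vs 'a' => DIFFER
Positions that differ: 5

5


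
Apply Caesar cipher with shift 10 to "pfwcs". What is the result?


Caesar cipher: shift "pfwcs" by 10
  'p' (pos 15) + 10 = pos 25 = 'z'
  'f' (pos 5) + 10 = pos 15 = 'p'
  'w' (pos 22) + 10 = pos 6 = 'g'
  'c' (pos 2) + 10 = pos 12 = 'm'
  's' (pos 18) + 10 = pos 2 = 'c'
Result: zpgmc

zpgmc


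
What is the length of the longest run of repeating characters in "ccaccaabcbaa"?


Input: "ccaccaabcbaa"
Scanning for longest run:
  Position 1 ('c'): continues run of 'c', length=2
  Position 2 ('a'): new char, reset run to 1
  Position 3 ('c'): new char, reset run to 1
  Position 4 ('c'): continues run of 'c', length=2
  Position 5 ('a'): new char, reset run to 1
  Position 6 ('a'): continues run of 'a', length=2
  Position 7 ('b'): new char, reset run to 1
  Position 8 ('c'): new char, reset run to 1
  Position 9 ('b'): new char, reset run to 1
  Position 10 ('a'): new char, reset run to 1
  Position 11 ('a'): continues run of 'a', length=2
Longest run: 'c' with length 2

2


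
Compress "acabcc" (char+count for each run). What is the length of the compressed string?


Input: acabcc
Runs:
  'a' x 1 => "a1"
  'c' x 1 => "c1"
  'a' x 1 => "a1"
  'b' x 1 => "b1"
  'c' x 2 => "c2"
Compressed: "a1c1a1b1c2"
Compressed length: 10

10


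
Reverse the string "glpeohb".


Input: glpeohb
Reading characters right to left:
  Position 6: 'b'
  Position 5: 'h'
  Position 4: 'o'
  Position 3: 'e'
  Position 2: 'p'
  Position 1: 'l'
  Position 0: 'g'
Reversed: bhoeplg

bhoeplg


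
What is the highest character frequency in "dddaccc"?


Input: dddaccc
Character counts:
  'a': 1
  'c': 3
  'd': 3
Maximum frequency: 3

3


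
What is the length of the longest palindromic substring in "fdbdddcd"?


Input: "fdbdddcd"
Checking substrings for palindromes:
  [1:4] "dbd" (len 3) => palindrome
  [3:6] "ddd" (len 3) => palindrome
  [5:8] "dcd" (len 3) => palindrome
  [3:5] "dd" (len 2) => palindrome
  [4:6] "dd" (len 2) => palindrome
Longest palindromic substring: "dbd" with length 3

3


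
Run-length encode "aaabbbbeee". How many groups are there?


Input: aaabbbbeee
Scanning for consecutive runs:
  Group 1: 'a' x 3 (positions 0-2)
  Group 2: 'b' x 4 (positions 3-6)
  Group 3: 'e' x 3 (positions 7-9)
Total groups: 3

3


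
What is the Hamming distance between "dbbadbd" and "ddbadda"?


Comparing "dbbadbd" and "ddbadda" position by position:
  Position 0: 'd' vs 'd' => same
  Position 1: 'b' vs 'd' => differ
  Position 2: 'b' vs 'b' => same
  Position 3: 'a' vs 'a' => same
  Position 4: 'd' vs 'd' => same
  Position 5: 'b' vs 'd' => differ
  Position 6: 'd' vs 'a' => differ
Total differences (Hamming distance): 3

3


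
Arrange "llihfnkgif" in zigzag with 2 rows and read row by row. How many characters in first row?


Zigzag "llihfnkgif" into 2 rows:
Placing characters:
  'l' => row 0
  'l' => row 1
  'i' => row 0
  'h' => row 1
  'f' => row 0
  'n' => row 1
  'k' => row 0
  'g' => row 1
  'i' => row 0
  'f' => row 1
Rows:
  Row 0: "lifki"
  Row 1: "lhngf"
First row length: 5

5


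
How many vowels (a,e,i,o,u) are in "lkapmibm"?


Input: lkapmibm
Checking each character:
  'l' at position 0: consonant
  'k' at position 1: consonant
  'a' at position 2: vowel (running total: 1)
  'p' at position 3: consonant
  'm' at position 4: consonant
  'i' at position 5: vowel (running total: 2)
  'b' at position 6: consonant
  'm' at position 7: consonant
Total vowels: 2

2


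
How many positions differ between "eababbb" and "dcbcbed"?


Comparing "eababbb" and "dcbcbed" position by position:
  Position 0: 'e' vs 'd' => DIFFER
  Position 1: 'a' vs 'c' => DIFFER
  Position 2: 'b' vs 'b' => same
  Position 3: 'a' vs 'c' => DIFFER
  Position 4: 'b' vs 'b' => same
  Position 5: 'b' vs 'e' => DIFFER
  Position 6: 'b' vs 'd' => DIFFER
Positions that differ: 5

5


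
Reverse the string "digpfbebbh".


Input: digpfbebbh
Reading characters right to left:
  Position 9: 'h'
  Position 8: 'b'
  Position 7: 'b'
  Position 6: 'e'
  Position 5: 'b'
  Position 4: 'f'
  Position 3: 'p'
  Position 2: 'g'
  Position 1: 'i'
  Position 0: 'd'
Reversed: hbbebfpgid

hbbebfpgid


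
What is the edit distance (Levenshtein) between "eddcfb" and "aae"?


Computing edit distance: "eddcfb" -> "aae"
DP table:
           a    a    e
      0    1    2    3
  e   1    1    2    2
  d   2    2    2    3
  d   3    3    3    3
  c   4    4    4    4
  f   5    5    5    5
  b   6    6    6    6
Edit distance = dp[6][3] = 6

6


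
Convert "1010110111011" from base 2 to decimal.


Input: "1010110111011" in base 2
Positional expansion:
  Digit '1' (value 1) x 2^12 = 4096
  Digit '0' (value 0) x 2^11 = 0
  Digit '1' (value 1) x 2^10 = 1024
  Digit '0' (value 0) x 2^9 = 0
  Digit '1' (value 1) x 2^8 = 256
  Digit '1' (value 1) x 2^7 = 128
  Digit '0' (value 0) x 2^6 = 0
  Digit '1' (value 1) x 2^5 = 32
  Digit '1' (value 1) x 2^4 = 16
  Digit '1' (value 1) x 2^3 = 8
  Digit '0' (value 0) x 2^2 = 0
  Digit '1' (value 1) x 2^1 = 2
  Digit '1' (value 1) x 2^0 = 1
Sum = 5563

5563


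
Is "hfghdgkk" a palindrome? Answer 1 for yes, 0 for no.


Input: hfghdgkk
Reversed: kkgdhgfh
  Compare pos 0 ('h') with pos 7 ('k'): MISMATCH
  Compare pos 1 ('f') with pos 6 ('k'): MISMATCH
  Compare pos 2 ('g') with pos 5 ('g'): match
  Compare pos 3 ('h') with pos 4 ('d'): MISMATCH
Result: not a palindrome

0


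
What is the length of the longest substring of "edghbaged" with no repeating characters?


Input: "edghbaged"
Sliding window (track last position of each char):
  Position 0 ('e'): window [0,0] length 1 -- new best
  Position 1 ('d'): window [0,1] length 2 -- new best
  Position 2 ('g'): window [0,2] length 3 -- new best
  Position 3 ('h'): window [0,3] length 4 -- new best
  Position 4 ('b'): window [0,4] length 5 -- new best
  Position 5 ('a'): window [0,5] length 6 -- new best
  Position 6 ('g'): repeat (last at 2), move window start to 3
  Position 6 ('g'): window [3,6] length 4
  Position 7 ('e'): window [3,7] length 5
  Position 8 ('d'): window [3,8] length 6
Longest substring with no repeats: "edghba" with length 6

6


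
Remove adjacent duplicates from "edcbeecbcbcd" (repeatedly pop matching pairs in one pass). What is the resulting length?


Input: edcbeecbcbcd
Stack-based adjacent duplicate removal:
  Read 'e': push. Stack: e
  Read 'd': push. Stack: ed
  Read 'c': push. Stack: edc
  Read 'b': push. Stack: edcb
  Read 'e': push. Stack: edcbe
  Read 'e': matches stack top 'e' => pop. Stack: edcb
  Read 'c': push. Stack: edcbc
  Read 'b': push. Stack: edcbcb
  Read 'c': push. Stack: edcbcbc
  Read 'b': push. Stack: edcbcbcb
  Read 'c': push. Stack: edcbcbcbc
  Read 'd': push. Stack: edcbcbcbcd
Final stack: "edcbcbcbcd" (length 10)

10


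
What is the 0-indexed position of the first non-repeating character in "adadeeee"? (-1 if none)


Input: adadeeee
Character frequencies:
  'a': 2
  'd': 2
  'e': 4
Scanning left to right for freq == 1:
  Position 0 ('a'): freq=2, skip
  Position 1 ('d'): freq=2, skip
  Position 2 ('a'): freq=2, skip
  Position 3 ('d'): freq=2, skip
  Position 4 ('e'): freq=4, skip
  Position 5 ('e'): freq=4, skip
  Position 6 ('e'): freq=4, skip
  Position 7 ('e'): freq=4, skip
  No unique character found => answer = -1

-1


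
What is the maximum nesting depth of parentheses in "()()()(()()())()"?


Input: "()()()(()()())()"
Tracking depth:
  Position 0 '(': depth becomes 1
  Position 1 ')': depth becomes 0
  Position 2 '(': depth becomes 1
  Position 3 ')': depth becomes 0
  Position 4 '(': depth becomes 1
  Position 5 ')': depth becomes 0
  Position 6 '(': depth becomes 1
  Position 7 '(': depth becomes 2
  Position 8 ')': depth becomes 1
  Position 9 '(': depth becomes 2
  Position 10 ')': depth becomes 1
  Position 11 '(': depth becomes 2
  Position 12 ')': depth becomes 1
  Position 13 ')': depth becomes 0
  Position 14 '(': depth becomes 1
  Position 15 ')': depth becomes 0
Maximum depth reached: 2

2


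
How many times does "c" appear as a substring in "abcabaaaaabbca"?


Searching for "c" in "abcabaaaaabbca"
Scanning each position:
  Position 0: "a" => no
  Position 1: "b" => no
  Position 2: "c" => MATCH
  Position 3: "a" => no
  Position 4: "b" => no
  Position 5: "a" => no
  Position 6: "a" => no
  Position 7: "a" => no
  Position 8: "a" => no
  Position 9: "a" => no
  Position 10: "b" => no
  Position 11: "b" => no
  Position 12: "c" => MATCH
  Position 13: "a" => no
Total occurrences: 2

2


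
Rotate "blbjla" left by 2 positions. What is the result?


Input: "blbjla", rotate left by 2
First 2 characters: "bl"
Remaining characters: "bjla"
Concatenate remaining + first: "bjla" + "bl" = "bjlabl"

bjlabl


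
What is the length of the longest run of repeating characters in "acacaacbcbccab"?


Input: "acacaacbcbccab"
Scanning for longest run:
  Position 1 ('c'): new char, reset run to 1
  Position 2 ('a'): new char, reset run to 1
  Position 3 ('c'): new char, reset run to 1
  Position 4 ('a'): new char, reset run to 1
  Position 5 ('a'): continues run of 'a', length=2
  Position 6 ('c'): new char, reset run to 1
  Position 7 ('b'): new char, reset run to 1
  Position 8 ('c'): new char, reset run to 1
  Position 9 ('b'): new char, reset run to 1
  Position 10 ('c'): new char, reset run to 1
  Position 11 ('c'): continues run of 'c', length=2
  Position 12 ('a'): new char, reset run to 1
  Position 13 ('b'): new char, reset run to 1
Longest run: 'a' with length 2

2


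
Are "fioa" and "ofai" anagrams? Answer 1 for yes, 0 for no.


Strings: "fioa", "ofai"
Sorted first:  afio
Sorted second: afio
Sorted forms match => anagrams

1


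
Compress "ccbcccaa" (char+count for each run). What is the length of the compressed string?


Input: ccbcccaa
Runs:
  'c' x 2 => "c2"
  'b' x 1 => "b1"
  'c' x 3 => "c3"
  'a' x 2 => "a2"
Compressed: "c2b1c3a2"
Compressed length: 8

8


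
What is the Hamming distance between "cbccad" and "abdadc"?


Comparing "cbccad" and "abdadc" position by position:
  Position 0: 'c' vs 'a' => differ
  Position 1: 'b' vs 'b' => same
  Position 2: 'c' vs 'd' => differ
  Position 3: 'c' vs 'a' => differ
  Position 4: 'a' vs 'd' => differ
  Position 5: 'd' vs 'c' => differ
Total differences (Hamming distance): 5

5


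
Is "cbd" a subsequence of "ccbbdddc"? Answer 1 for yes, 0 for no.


Check if "cbd" is a subsequence of "ccbbdddc"
Greedy scan:
  Position 0 ('c'): matches sub[0] = 'c'
  Position 1 ('c'): no match needed
  Position 2 ('b'): matches sub[1] = 'b'
  Position 3 ('b'): no match needed
  Position 4 ('d'): matches sub[2] = 'd'
  Position 5 ('d'): no match needed
  Position 6 ('d'): no match needed
  Position 7 ('c'): no match needed
All 3 characters matched => is a subsequence

1


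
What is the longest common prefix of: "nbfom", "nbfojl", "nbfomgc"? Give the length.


Words: nbfom, nbfojl, nbfomgc
  Position 0: all 'n' => match
  Position 1: all 'b' => match
  Position 2: all 'f' => match
  Position 3: all 'o' => match
  Position 4: ('m', 'j', 'm') => mismatch, stop
LCP = "nbfo" (length 4)

4


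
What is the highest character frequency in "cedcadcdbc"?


Input: cedcadcdbc
Character counts:
  'a': 1
  'b': 1
  'c': 4
  'd': 3
  'e': 1
Maximum frequency: 4

4


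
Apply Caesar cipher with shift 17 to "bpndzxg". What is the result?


Caesar cipher: shift "bpndzxg" by 17
  'b' (pos 1) + 17 = pos 18 = 's'
  'p' (pos 15) + 17 = pos 6 = 'g'
  'n' (pos 13) + 17 = pos 4 = 'e'
  'd' (pos 3) + 17 = pos 20 = 'u'
  'z' (pos 25) + 17 = pos 16 = 'q'
  'x' (pos 23) + 17 = pos 14 = 'o'
  'g' (pos 6) + 17 = pos 23 = 'x'
Result: sgeuqox

sgeuqox


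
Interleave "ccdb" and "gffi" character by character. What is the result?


Interleaving "ccdb" and "gffi":
  Position 0: 'c' from first, 'g' from second => "cg"
  Position 1: 'c' from first, 'f' from second => "cf"
  Position 2: 'd' from first, 'f' from second => "df"
  Position 3: 'b' from first, 'i' from second => "bi"
Result: cgcfdfbi

cgcfdfbi


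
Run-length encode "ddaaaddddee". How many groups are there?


Input: ddaaaddddee
Scanning for consecutive runs:
  Group 1: 'd' x 2 (positions 0-1)
  Group 2: 'a' x 3 (positions 2-4)
  Group 3: 'd' x 4 (positions 5-8)
  Group 4: 'e' x 2 (positions 9-10)
Total groups: 4

4


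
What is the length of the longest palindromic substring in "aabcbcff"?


Input: "aabcbcff"
Checking substrings for palindromes:
  [2:5] "bcb" (len 3) => palindrome
  [3:6] "cbc" (len 3) => palindrome
  [0:2] "aa" (len 2) => palindrome
  [6:8] "ff" (len 2) => palindrome
Longest palindromic substring: "bcb" with length 3

3


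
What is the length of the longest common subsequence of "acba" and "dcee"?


LCS of "acba" and "dcee"
DP table:
           d    c    e    e
      0    0    0    0    0
  a   0    0    0    0    0
  c   0    0    1    1    1
  b   0    0    1    1    1
  a   0    0    1    1    1
LCS length = dp[4][4] = 1

1


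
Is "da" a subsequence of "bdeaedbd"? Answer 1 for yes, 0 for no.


Check if "da" is a subsequence of "bdeaedbd"
Greedy scan:
  Position 0 ('b'): no match needed
  Position 1 ('d'): matches sub[0] = 'd'
  Position 2 ('e'): no match needed
  Position 3 ('a'): matches sub[1] = 'a'
  Position 4 ('e'): no match needed
  Position 5 ('d'): no match needed
  Position 6 ('b'): no match needed
  Position 7 ('d'): no match needed
All 2 characters matched => is a subsequence

1


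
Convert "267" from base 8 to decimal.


Input: "267" in base 8
Positional expansion:
  Digit '2' (value 2) x 8^2 = 128
  Digit '6' (value 6) x 8^1 = 48
  Digit '7' (value 7) x 8^0 = 7
Sum = 183

183


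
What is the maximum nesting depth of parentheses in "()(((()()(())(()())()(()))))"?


Input: "()(((()()(())(()())()(()))))"
Tracking depth:
  Position 0 '(': depth becomes 1
  Position 1 ')': depth becomes 0
  Position 2 '(': depth becomes 1
  Position 3 '(': depth becomes 2
  Position 4 '(': depth becomes 3
  Position 5 '(': depth becomes 4
  Position 6 ')': depth becomes 3
  Position 7 '(': depth becomes 4
  Position 8 ')': depth becomes 3
  Position 9 '(': depth becomes 4
  Position 10 '(': depth becomes 5
  Position 11 ')': depth becomes 4
  Position 12 ')': depth becomes 3
  Position 13 '(': depth becomes 4
  Position 14 '(': depth becomes 5
  Position 15 ')': depth becomes 4
  Position 16 '(': depth becomes 5
  Position 17 ')': depth becomes 4
  Position 18 ')': depth becomes 3
  Position 19 '(': depth becomes 4
  Position 20 ')': depth becomes 3
  Position 21 '(': depth becomes 4
  Position 22 '(': depth becomes 5
  Position 23 ')': depth becomes 4
  Position 24 ')': depth becomes 3
  Position 25 ')': depth becomes 2
  Position 26 ')': depth becomes 1
  Position 27 ')': depth becomes 0
Maximum depth reached: 5

5


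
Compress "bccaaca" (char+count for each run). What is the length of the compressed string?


Input: bccaaca
Runs:
  'b' x 1 => "b1"
  'c' x 2 => "c2"
  'a' x 2 => "a2"
  'c' x 1 => "c1"
  'a' x 1 => "a1"
Compressed: "b1c2a2c1a1"
Compressed length: 10

10


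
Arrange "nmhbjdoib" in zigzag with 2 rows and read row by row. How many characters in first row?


Zigzag "nmhbjdoib" into 2 rows:
Placing characters:
  'n' => row 0
  'm' => row 1
  'h' => row 0
  'b' => row 1
  'j' => row 0
  'd' => row 1
  'o' => row 0
  'i' => row 1
  'b' => row 0
Rows:
  Row 0: "nhjob"
  Row 1: "mbdi"
First row length: 5

5


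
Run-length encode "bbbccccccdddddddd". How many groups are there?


Input: bbbccccccdddddddd
Scanning for consecutive runs:
  Group 1: 'b' x 3 (positions 0-2)
  Group 2: 'c' x 6 (positions 3-8)
  Group 3: 'd' x 8 (positions 9-16)
Total groups: 3

3


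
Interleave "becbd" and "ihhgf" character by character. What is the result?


Interleaving "becbd" and "ihhgf":
  Position 0: 'b' from first, 'i' from second => "bi"
  Position 1: 'e' from first, 'h' from second => "eh"
  Position 2: 'c' from first, 'h' from second => "ch"
  Position 3: 'b' from first, 'g' from second => "bg"
  Position 4: 'd' from first, 'f' from second => "df"
Result: biehchbgdf

biehchbgdf


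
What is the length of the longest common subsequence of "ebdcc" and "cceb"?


LCS of "ebdcc" and "cceb"
DP table:
           c    c    e    b
      0    0    0    0    0
  e   0    0    0    1    1
  b   0    0    0    1    2
  d   0    0    0    1    2
  c   0    1    1    1    2
  c   0    1    2    2    2
LCS length = dp[5][4] = 2

2


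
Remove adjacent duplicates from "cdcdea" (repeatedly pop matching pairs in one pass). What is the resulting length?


Input: cdcdea
Stack-based adjacent duplicate removal:
  Read 'c': push. Stack: c
  Read 'd': push. Stack: cd
  Read 'c': push. Stack: cdc
  Read 'd': push. Stack: cdcd
  Read 'e': push. Stack: cdcde
  Read 'a': push. Stack: cdcdea
Final stack: "cdcdea" (length 6)

6


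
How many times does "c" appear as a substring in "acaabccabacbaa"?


Searching for "c" in "acaabccabacbaa"
Scanning each position:
  Position 0: "a" => no
  Position 1: "c" => MATCH
  Position 2: "a" => no
  Position 3: "a" => no
  Position 4: "b" => no
  Position 5: "c" => MATCH
  Position 6: "c" => MATCH
  Position 7: "a" => no
  Position 8: "b" => no
  Position 9: "a" => no
  Position 10: "c" => MATCH
  Position 11: "b" => no
  Position 12: "a" => no
  Position 13: "a" => no
Total occurrences: 4

4


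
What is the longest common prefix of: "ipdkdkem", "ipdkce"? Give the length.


Words: ipdkdkem, ipdkce
  Position 0: all 'i' => match
  Position 1: all 'p' => match
  Position 2: all 'd' => match
  Position 3: all 'k' => match
  Position 4: ('d', 'c') => mismatch, stop
LCP = "ipdk" (length 4)

4


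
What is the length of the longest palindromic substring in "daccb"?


Input: "daccb"
Checking substrings for palindromes:
  [2:4] "cc" (len 2) => palindrome
Longest palindromic substring: "cc" with length 2

2


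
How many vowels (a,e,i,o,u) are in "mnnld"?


Input: mnnld
Checking each character:
  'm' at position 0: consonant
  'n' at position 1: consonant
  'n' at position 2: consonant
  'l' at position 3: consonant
  'd' at position 4: consonant
Total vowels: 0

0


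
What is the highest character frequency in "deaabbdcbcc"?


Input: deaabbdcbcc
Character counts:
  'a': 2
  'b': 3
  'c': 3
  'd': 2
  'e': 1
Maximum frequency: 3

3


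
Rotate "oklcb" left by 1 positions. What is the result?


Input: "oklcb", rotate left by 1
First 1 characters: "o"
Remaining characters: "klcb"
Concatenate remaining + first: "klcb" + "o" = "klcbo"

klcbo


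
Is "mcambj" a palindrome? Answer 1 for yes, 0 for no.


Input: mcambj
Reversed: jbmacm
  Compare pos 0 ('m') with pos 5 ('j'): MISMATCH
  Compare pos 1 ('c') with pos 4 ('b'): MISMATCH
  Compare pos 2 ('a') with pos 3 ('m'): MISMATCH
Result: not a palindrome

0


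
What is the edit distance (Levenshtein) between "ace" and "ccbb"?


Computing edit distance: "ace" -> "ccbb"
DP table:
           c    c    b    b
      0    1    2    3    4
  a   1    1    2    3    4
  c   2    1    1    2    3
  e   3    2    2    2    3
Edit distance = dp[3][4] = 3

3


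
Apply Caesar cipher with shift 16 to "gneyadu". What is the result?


Caesar cipher: shift "gneyadu" by 16
  'g' (pos 6) + 16 = pos 22 = 'w'
  'n' (pos 13) + 16 = pos 3 = 'd'
  'e' (pos 4) + 16 = pos 20 = 'u'
  'y' (pos 24) + 16 = pos 14 = 'o'
  'a' (pos 0) + 16 = pos 16 = 'q'
  'd' (pos 3) + 16 = pos 19 = 't'
  'u' (pos 20) + 16 = pos 10 = 'k'
Result: wduoqtk

wduoqtk


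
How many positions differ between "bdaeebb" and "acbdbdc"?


Comparing "bdaeebb" and "acbdbdc" position by position:
  Position 0: 'b' vs 'a' => DIFFER
  Position 1: 'd' vs 'c' => DIFFER
  Position 2: 'a' vs 'b' => DIFFER
  Position 3: 'e' vs 'd' => DIFFER
  Position 4: 'e' vs 'b' => DIFFER
  Position 5: 'b' vs 'd' => DIFFER
  Position 6: 'b' vs 'c' => DIFFER
Positions that differ: 7

7


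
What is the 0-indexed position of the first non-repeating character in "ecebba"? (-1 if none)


Input: ecebba
Character frequencies:
  'a': 1
  'b': 2
  'c': 1
  'e': 2
Scanning left to right for freq == 1:
  Position 0 ('e'): freq=2, skip
  Position 1 ('c'): unique! => answer = 1

1


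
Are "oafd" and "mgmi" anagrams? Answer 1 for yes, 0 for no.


Strings: "oafd", "mgmi"
Sorted first:  adfo
Sorted second: gimm
Differ at position 0: 'a' vs 'g' => not anagrams

0


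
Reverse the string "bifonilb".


Input: bifonilb
Reading characters right to left:
  Position 7: 'b'
  Position 6: 'l'
  Position 5: 'i'
  Position 4: 'n'
  Position 3: 'o'
  Position 2: 'f'
  Position 1: 'i'
  Position 0: 'b'
Reversed: blinofib

blinofib


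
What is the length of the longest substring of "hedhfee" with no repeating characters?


Input: "hedhfee"
Sliding window (track last position of each char):
  Position 0 ('h'): window [0,0] length 1 -- new best
  Position 1 ('e'): window [0,1] length 2 -- new best
  Position 2 ('d'): window [0,2] length 3 -- new best
  Position 3 ('h'): repeat (last at 0), move window start to 1
  Position 3 ('h'): window [1,3] length 3
  Position 4 ('f'): window [1,4] length 4 -- new best
  Position 5 ('e'): repeat (last at 1), move window start to 2
  Position 5 ('e'): window [2,5] length 4
  Position 6 ('e'): repeat (last at 5), move window start to 6
  Position 6 ('e'): window [6,6] length 1
Longest substring with no repeats: "edhf" with length 4

4


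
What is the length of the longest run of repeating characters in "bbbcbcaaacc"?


Input: "bbbcbcaaacc"
Scanning for longest run:
  Position 1 ('b'): continues run of 'b', length=2
  Position 2 ('b'): continues run of 'b', length=3
  Position 3 ('c'): new char, reset run to 1
  Position 4 ('b'): new char, reset run to 1
  Position 5 ('c'): new char, reset run to 1
  Position 6 ('a'): new char, reset run to 1
  Position 7 ('a'): continues run of 'a', length=2
  Position 8 ('a'): continues run of 'a', length=3
  Position 9 ('c'): new char, reset run to 1
  Position 10 ('c'): continues run of 'c', length=2
Longest run: 'b' with length 3

3


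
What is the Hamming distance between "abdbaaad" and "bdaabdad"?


Comparing "abdbaaad" and "bdaabdad" position by position:
  Position 0: 'a' vs 'b' => differ
  Position 1: 'b' vs 'd' => differ
  Position 2: 'd' vs 'a' => differ
  Position 3: 'b' vs 'a' => differ
  Position 4: 'a' vs 'b' => differ
  Position 5: 'a' vs 'd' => differ
  Position 6: 'a' vs 'a' => same
  Position 7: 'd' vs 'd' => same
Total differences (Hamming distance): 6

6


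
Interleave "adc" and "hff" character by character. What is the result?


Interleaving "adc" and "hff":
  Position 0: 'a' from first, 'h' from second => "ah"
  Position 1: 'd' from first, 'f' from second => "df"
  Position 2: 'c' from first, 'f' from second => "cf"
Result: ahdfcf

ahdfcf


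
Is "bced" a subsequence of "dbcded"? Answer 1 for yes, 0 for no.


Check if "bced" is a subsequence of "dbcded"
Greedy scan:
  Position 0 ('d'): no match needed
  Position 1 ('b'): matches sub[0] = 'b'
  Position 2 ('c'): matches sub[1] = 'c'
  Position 3 ('d'): no match needed
  Position 4 ('e'): matches sub[2] = 'e'
  Position 5 ('d'): matches sub[3] = 'd'
All 4 characters matched => is a subsequence

1


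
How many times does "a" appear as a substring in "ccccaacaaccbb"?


Searching for "a" in "ccccaacaaccbb"
Scanning each position:
  Position 0: "c" => no
  Position 1: "c" => no
  Position 2: "c" => no
  Position 3: "c" => no
  Position 4: "a" => MATCH
  Position 5: "a" => MATCH
  Position 6: "c" => no
  Position 7: "a" => MATCH
  Position 8: "a" => MATCH
  Position 9: "c" => no
  Position 10: "c" => no
  Position 11: "b" => no
  Position 12: "b" => no
Total occurrences: 4

4


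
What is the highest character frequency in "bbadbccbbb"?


Input: bbadbccbbb
Character counts:
  'a': 1
  'b': 6
  'c': 2
  'd': 1
Maximum frequency: 6

6


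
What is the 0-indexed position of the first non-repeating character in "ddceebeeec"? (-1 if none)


Input: ddceebeeec
Character frequencies:
  'b': 1
  'c': 2
  'd': 2
  'e': 5
Scanning left to right for freq == 1:
  Position 0 ('d'): freq=2, skip
  Position 1 ('d'): freq=2, skip
  Position 2 ('c'): freq=2, skip
  Position 3 ('e'): freq=5, skip
  Position 4 ('e'): freq=5, skip
  Position 5 ('b'): unique! => answer = 5

5


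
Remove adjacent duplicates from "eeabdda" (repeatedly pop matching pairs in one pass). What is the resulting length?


Input: eeabdda
Stack-based adjacent duplicate removal:
  Read 'e': push. Stack: e
  Read 'e': matches stack top 'e' => pop. Stack: (empty)
  Read 'a': push. Stack: a
  Read 'b': push. Stack: ab
  Read 'd': push. Stack: abd
  Read 'd': matches stack top 'd' => pop. Stack: ab
  Read 'a': push. Stack: aba
Final stack: "aba" (length 3)

3


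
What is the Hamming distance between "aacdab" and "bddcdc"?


Comparing "aacdab" and "bddcdc" position by position:
  Position 0: 'a' vs 'b' => differ
  Position 1: 'a' vs 'd' => differ
  Position 2: 'c' vs 'd' => differ
  Position 3: 'd' vs 'c' => differ
  Position 4: 'a' vs 'd' => differ
  Position 5: 'b' vs 'c' => differ
Total differences (Hamming distance): 6

6


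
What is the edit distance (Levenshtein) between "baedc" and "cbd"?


Computing edit distance: "baedc" -> "cbd"
DP table:
           c    b    d
      0    1    2    3
  b   1    1    1    2
  a   2    2    2    2
  e   3    3    3    3
  d   4    4    4    3
  c   5    4    5    4
Edit distance = dp[5][3] = 4

4


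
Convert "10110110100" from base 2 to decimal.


Input: "10110110100" in base 2
Positional expansion:
  Digit '1' (value 1) x 2^10 = 1024
  Digit '0' (value 0) x 2^9 = 0
  Digit '1' (value 1) x 2^8 = 256
  Digit '1' (value 1) x 2^7 = 128
  Digit '0' (value 0) x 2^6 = 0
  Digit '1' (value 1) x 2^5 = 32
  Digit '1' (value 1) x 2^4 = 16
  Digit '0' (value 0) x 2^3 = 0
  Digit '1' (value 1) x 2^2 = 4
  Digit '0' (value 0) x 2^1 = 0
  Digit '0' (value 0) x 2^0 = 0
Sum = 1460

1460


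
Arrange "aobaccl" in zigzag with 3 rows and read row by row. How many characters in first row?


Zigzag "aobaccl" into 3 rows:
Placing characters:
  'a' => row 0
  'o' => row 1
  'b' => row 2
  'a' => row 1
  'c' => row 0
  'c' => row 1
  'l' => row 2
Rows:
  Row 0: "ac"
  Row 1: "oac"
  Row 2: "bl"
First row length: 2

2


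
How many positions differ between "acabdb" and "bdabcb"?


Comparing "acabdb" and "bdabcb" position by position:
  Position 0: 'a' vs 'b' => DIFFER
  Position 1: 'c' vs 'd' => DIFFER
  Position 2: 'a' vs 'a' => same
  Position 3: 'b' vs 'b' => same
  Position 4: 'd' vs 'c' => DIFFER
  Position 5: 'b' vs 'b' => same
Positions that differ: 3

3


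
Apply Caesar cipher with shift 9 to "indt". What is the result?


Caesar cipher: shift "indt" by 9
  'i' (pos 8) + 9 = pos 17 = 'r'
  'n' (pos 13) + 9 = pos 22 = 'w'
  'd' (pos 3) + 9 = pos 12 = 'm'
  't' (pos 19) + 9 = pos 2 = 'c'
Result: rwmc

rwmc


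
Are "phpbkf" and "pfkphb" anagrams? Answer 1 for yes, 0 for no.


Strings: "phpbkf", "pfkphb"
Sorted first:  bfhkpp
Sorted second: bfhkpp
Sorted forms match => anagrams

1


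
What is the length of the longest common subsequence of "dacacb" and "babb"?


LCS of "dacacb" and "babb"
DP table:
           b    a    b    b
      0    0    0    0    0
  d   0    0    0    0    0
  a   0    0    1    1    1
  c   0    0    1    1    1
  a   0    0    1    1    1
  c   0    0    1    1    1
  b   0    1    1    2    2
LCS length = dp[6][4] = 2

2


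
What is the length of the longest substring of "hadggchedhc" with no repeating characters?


Input: "hadggchedhc"
Sliding window (track last position of each char):
  Position 0 ('h'): window [0,0] length 1 -- new best
  Position 1 ('a'): window [0,1] length 2 -- new best
  Position 2 ('d'): window [0,2] length 3 -- new best
  Position 3 ('g'): window [0,3] length 4 -- new best
  Position 4 ('g'): repeat (last at 3), move window start to 4
  Position 4 ('g'): window [4,4] length 1
  Position 5 ('c'): window [4,5] length 2
  Position 6 ('h'): window [4,6] length 3
  Position 7 ('e'): window [4,7] length 4
  Position 8 ('d'): window [4,8] length 5 -- new best
  Position 9 ('h'): repeat (last at 6), move window start to 7
  Position 9 ('h'): window [7,9] length 3
  Position 10 ('c'): window [7,10] length 4
Longest substring with no repeats: "gched" with length 5

5


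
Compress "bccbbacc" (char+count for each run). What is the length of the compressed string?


Input: bccbbacc
Runs:
  'b' x 1 => "b1"
  'c' x 2 => "c2"
  'b' x 2 => "b2"
  'a' x 1 => "a1"
  'c' x 2 => "c2"
Compressed: "b1c2b2a1c2"
Compressed length: 10

10


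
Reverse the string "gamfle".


Input: gamfle
Reading characters right to left:
  Position 5: 'e'
  Position 4: 'l'
  Position 3: 'f'
  Position 2: 'm'
  Position 1: 'a'
  Position 0: 'g'
Reversed: elfmag

elfmag


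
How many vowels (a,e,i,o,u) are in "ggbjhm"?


Input: ggbjhm
Checking each character:
  'g' at position 0: consonant
  'g' at position 1: consonant
  'b' at position 2: consonant
  'j' at position 3: consonant
  'h' at position 4: consonant
  'm' at position 5: consonant
Total vowels: 0

0


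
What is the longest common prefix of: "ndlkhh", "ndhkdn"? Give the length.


Words: ndlkhh, ndhkdn
  Position 0: all 'n' => match
  Position 1: all 'd' => match
  Position 2: ('l', 'h') => mismatch, stop
LCP = "nd" (length 2)

2


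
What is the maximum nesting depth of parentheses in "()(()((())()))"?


Input: "()(()((())()))"
Tracking depth:
  Position 0 '(': depth becomes 1
  Position 1 ')': depth becomes 0
  Position 2 '(': depth becomes 1
  Position 3 '(': depth becomes 2
  Position 4 ')': depth becomes 1
  Position 5 '(': depth becomes 2
  Position 6 '(': depth becomes 3
  Position 7 '(': depth becomes 4
  Position 8 ')': depth becomes 3
  Position 9 ')': depth becomes 2
  Position 10 '(': depth becomes 3
  Position 11 ')': depth becomes 2
  Position 12 ')': depth becomes 1
  Position 13 ')': depth becomes 0
Maximum depth reached: 4

4


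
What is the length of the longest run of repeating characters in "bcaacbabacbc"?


Input: "bcaacbabacbc"
Scanning for longest run:
  Position 1 ('c'): new char, reset run to 1
  Position 2 ('a'): new char, reset run to 1
  Position 3 ('a'): continues run of 'a', length=2
  Position 4 ('c'): new char, reset run to 1
  Position 5 ('b'): new char, reset run to 1
  Position 6 ('a'): new char, reset run to 1
  Position 7 ('b'): new char, reset run to 1
  Position 8 ('a'): new char, reset run to 1
  Position 9 ('c'): new char, reset run to 1
  Position 10 ('b'): new char, reset run to 1
  Position 11 ('c'): new char, reset run to 1
Longest run: 'a' with length 2

2


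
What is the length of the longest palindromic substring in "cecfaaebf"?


Input: "cecfaaebf"
Checking substrings for palindromes:
  [0:3] "cec" (len 3) => palindrome
  [4:6] "aa" (len 2) => palindrome
Longest palindromic substring: "cec" with length 3

3


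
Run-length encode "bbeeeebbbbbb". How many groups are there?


Input: bbeeeebbbbbb
Scanning for consecutive runs:
  Group 1: 'b' x 2 (positions 0-1)
  Group 2: 'e' x 4 (positions 2-5)
  Group 3: 'b' x 6 (positions 6-11)
Total groups: 3

3


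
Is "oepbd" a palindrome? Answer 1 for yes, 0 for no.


Input: oepbd
Reversed: dbpeo
  Compare pos 0 ('o') with pos 4 ('d'): MISMATCH
  Compare pos 1 ('e') with pos 3 ('b'): MISMATCH
Result: not a palindrome

0


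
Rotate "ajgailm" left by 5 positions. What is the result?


Input: "ajgailm", rotate left by 5
First 5 characters: "ajgai"
Remaining characters: "lm"
Concatenate remaining + first: "lm" + "ajgai" = "lmajgai"

lmajgai


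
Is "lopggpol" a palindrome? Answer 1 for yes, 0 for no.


Input: lopggpol
Reversed: lopggpol
  Compare pos 0 ('l') with pos 7 ('l'): match
  Compare pos 1 ('o') with pos 6 ('o'): match
  Compare pos 2 ('p') with pos 5 ('p'): match
  Compare pos 3 ('g') with pos 4 ('g'): match
Result: palindrome

1


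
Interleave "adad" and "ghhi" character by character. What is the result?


Interleaving "adad" and "ghhi":
  Position 0: 'a' from first, 'g' from second => "ag"
  Position 1: 'd' from first, 'h' from second => "dh"
  Position 2: 'a' from first, 'h' from second => "ah"
  Position 3: 'd' from first, 'i' from second => "di"
Result: agdhahdi

agdhahdi


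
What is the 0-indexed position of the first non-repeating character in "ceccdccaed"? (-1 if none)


Input: ceccdccaed
Character frequencies:
  'a': 1
  'c': 5
  'd': 2
  'e': 2
Scanning left to right for freq == 1:
  Position 0 ('c'): freq=5, skip
  Position 1 ('e'): freq=2, skip
  Position 2 ('c'): freq=5, skip
  Position 3 ('c'): freq=5, skip
  Position 4 ('d'): freq=2, skip
  Position 5 ('c'): freq=5, skip
  Position 6 ('c'): freq=5, skip
  Position 7 ('a'): unique! => answer = 7

7


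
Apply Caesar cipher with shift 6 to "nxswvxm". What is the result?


Caesar cipher: shift "nxswvxm" by 6
  'n' (pos 13) + 6 = pos 19 = 't'
  'x' (pos 23) + 6 = pos 3 = 'd'
  's' (pos 18) + 6 = pos 24 = 'y'
  'w' (pos 22) + 6 = pos 2 = 'c'
  'v' (pos 21) + 6 = pos 1 = 'b'
  'x' (pos 23) + 6 = pos 3 = 'd'
  'm' (pos 12) + 6 = pos 18 = 's'
Result: tdycbds

tdycbds


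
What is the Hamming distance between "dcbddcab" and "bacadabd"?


Comparing "dcbddcab" and "bacadabd" position by position:
  Position 0: 'd' vs 'b' => differ
  Position 1: 'c' vs 'a' => differ
  Position 2: 'b' vs 'c' => differ
  Position 3: 'd' vs 'a' => differ
  Position 4: 'd' vs 'd' => same
  Position 5: 'c' vs 'a' => differ
  Position 6: 'a' vs 'b' => differ
  Position 7: 'b' vs 'd' => differ
Total differences (Hamming distance): 7

7


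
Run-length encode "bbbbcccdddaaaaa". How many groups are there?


Input: bbbbcccdddaaaaa
Scanning for consecutive runs:
  Group 1: 'b' x 4 (positions 0-3)
  Group 2: 'c' x 3 (positions 4-6)
  Group 3: 'd' x 3 (positions 7-9)
  Group 4: 'a' x 5 (positions 10-14)
Total groups: 4

4
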